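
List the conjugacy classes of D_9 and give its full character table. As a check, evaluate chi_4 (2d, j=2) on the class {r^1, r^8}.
Conjugacy classes: {e} of size 1, {r^1, r^8} of size 2, {r^2, r^7} of size 2, {r^3, r^6} of size 2, {r^4, r^5} of size 2, {s, sr, ..., sr^8} of size 9.
Character table:
  irrep \ class              {e} (size 1)  {r^1, r^8} (size 2)  {r^2, r^7} (size 2)  {r^3, r^6} (size 2)  {r^4, r^5} (size 2)  {s, sr, ..., sr^8} (size 9)
  chi_1 (triv)               1             1                    1                    1                    1                    1                          
  chi_2 (sign: r->1, s->-1)  1             1                    1                    1                    1                    -1                         
  chi_3 (2d, j=1)            2             2*cos(2*pi/9)        2*cos(4*pi/9)        -1                   -2*cos(pi/9)         0                          
  chi_4 (2d, j=2)            2             2*cos(4*pi/9)        -2*cos(pi/9)         -1                   2*cos(2*pi/9)        0                          
  chi_5 (2d, j=3)            2             -1                   -1                   2                    -1                   0                          
  chi_6 (2d, j=4)            2             -2*cos(pi/9)         2*cos(2*pi/9)        -1                   2*cos(4*pi/9)        0                          

Spot check: chi_4 (2d, j=2) on {r^1, r^8} = 2*cos(4*pi/9).

Proof sketch: D_9 has order 2*9 = 18 with 6 conjugacy classes, hence 6 irreducibles. Sum of squared dims 1 + 1 + 4 + 4 + 4 + 4 = 18 = |G|. Linear characters come from the abelianisation; the 2-dimensional irreps have character r^k -> 2*cos(2*pi*j*k/9), reflections -> 0.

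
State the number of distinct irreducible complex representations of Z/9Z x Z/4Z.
36

Proof sketch: The number of irreducible complex representations of a finite group equals its number of conjugacy classes. Z/9Z x Z/4Z is abelian of order 36, so every element is its own conjugacy class: 36 classes, so Z/9Z x Z/4Z (order 36) has exactly 36 irreducible complex representations.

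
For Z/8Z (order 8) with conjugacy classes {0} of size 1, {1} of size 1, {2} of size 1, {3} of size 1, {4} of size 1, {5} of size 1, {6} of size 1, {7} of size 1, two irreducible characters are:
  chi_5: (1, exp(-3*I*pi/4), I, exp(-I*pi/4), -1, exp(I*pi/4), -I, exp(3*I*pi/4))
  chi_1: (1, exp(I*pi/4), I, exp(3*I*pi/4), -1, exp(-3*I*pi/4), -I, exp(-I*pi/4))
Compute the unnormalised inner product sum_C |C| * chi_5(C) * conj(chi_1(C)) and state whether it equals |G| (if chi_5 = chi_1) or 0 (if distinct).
Sum = 0; so <chi_5, chi_1> = 0 (distinct irreducibles are orthogonal).

Justification: Compute term by term over conjugacy classes (|C| * chi_5(C) * conj(chi_1(C))):
  1*(1)*conj(1) + 1*(exp(-3*I*pi/4))*conj(exp(I*pi/4)) + 1*(I)*conj(I) + 1*(exp(-I*pi/4))*conj(exp(3*I*pi/4)) + 1*(-1)*conj(-1) + 1*(exp(I*pi/4))*conj(exp(-3*I*pi/4)) + 1*(-I)*conj(-I) + 1*(exp(3*I*pi/4))*conj(exp(-I*pi/4))
  = (1) + (-1) + (1) + (-1) + (1) + (-1) + (1) + (-1)
  = 0.
(Exp terms are combined using exp(i*s)*conj(exp(i*t)) = exp(i*(s-t)), and sums of them are collapsed using the identity that for every m > 1 the m distinct m-th roots of unity sum to 0, e.g. 1 + exp(2*I*pi/3) + exp(-2*I*pi/3) = 0.)
Dividing by |G| = 8 gives 0/8 = 0, matching the row-orthogonality relation <chi_5, chi_1> = [chi_5 = chi_1].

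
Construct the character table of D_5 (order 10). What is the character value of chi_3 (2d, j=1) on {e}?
Conjugacy classes: {e} of size 1, {r^1, r^4} of size 2, {r^2, r^3} of size 2, {s, sr, ..., sr^4} of size 5.
Character table:
  irrep \ class              {e} (size 1)  {r^1, r^4} (size 2)  {r^2, r^3} (size 2)  {s, sr, ..., sr^4} (size 5)
  chi_1 (triv)               1             1                    1                    1                          
  chi_2 (sign: r->1, s->-1)  1             1                    1                    -1                         
  chi_3 (2d, j=1)            2             -1/2 + sqrt(5)/2     -sqrt(5)/2 - 1/2     0                          
  chi_4 (2d, j=2)            2             -sqrt(5)/2 - 1/2     -1/2 + sqrt(5)/2     0                          

Spot check: chi_3 (2d, j=1) on {e} = 2.

Proof sketch: D_5 has order 2*5 = 10 with 4 conjugacy classes, hence 4 irreducibles. Sum of squared dims 1 + 1 + 4 + 4 = 10 = |G|. Linear characters come from the abelianisation; the 2-dimensional irreps have character r^k -> 2*cos(2*pi*j*k/5), reflections -> 0.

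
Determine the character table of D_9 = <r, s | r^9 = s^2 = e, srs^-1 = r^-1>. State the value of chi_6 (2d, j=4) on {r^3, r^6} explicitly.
Conjugacy classes: {e} of size 1, {r^1, r^8} of size 2, {r^2, r^7} of size 2, {r^3, r^6} of size 2, {r^4, r^5} of size 2, {s, sr, ..., sr^8} of size 9.
Character table:
  irrep \ class              {e} (size 1)  {r^1, r^8} (size 2)  {r^2, r^7} (size 2)  {r^3, r^6} (size 2)  {r^4, r^5} (size 2)  {s, sr, ..., sr^8} (size 9)
  chi_1 (triv)               1             1                    1                    1                    1                    1                          
  chi_2 (sign: r->1, s->-1)  1             1                    1                    1                    1                    -1                         
  chi_3 (2d, j=1)            2             2*cos(2*pi/9)        2*cos(4*pi/9)        -1                   -2*cos(pi/9)         0                          
  chi_4 (2d, j=2)            2             2*cos(4*pi/9)        -2*cos(pi/9)         -1                   2*cos(2*pi/9)        0                          
  chi_5 (2d, j=3)            2             -1                   -1                   2                    -1                   0                          
  chi_6 (2d, j=4)            2             -2*cos(pi/9)         2*cos(2*pi/9)        -1                   2*cos(4*pi/9)        0                          

Spot check: chi_6 (2d, j=4) on {r^3, r^6} = -1.

Argument: D_9 has order 2*9 = 18 with 6 conjugacy classes, hence 6 irreducibles. Sum of squared dims 1 + 1 + 4 + 4 + 4 + 4 = 18 = |G|. Linear characters come from the abelianisation; the 2-dimensional irreps have character r^k -> 2*cos(2*pi*j*k/9), reflections -> 0.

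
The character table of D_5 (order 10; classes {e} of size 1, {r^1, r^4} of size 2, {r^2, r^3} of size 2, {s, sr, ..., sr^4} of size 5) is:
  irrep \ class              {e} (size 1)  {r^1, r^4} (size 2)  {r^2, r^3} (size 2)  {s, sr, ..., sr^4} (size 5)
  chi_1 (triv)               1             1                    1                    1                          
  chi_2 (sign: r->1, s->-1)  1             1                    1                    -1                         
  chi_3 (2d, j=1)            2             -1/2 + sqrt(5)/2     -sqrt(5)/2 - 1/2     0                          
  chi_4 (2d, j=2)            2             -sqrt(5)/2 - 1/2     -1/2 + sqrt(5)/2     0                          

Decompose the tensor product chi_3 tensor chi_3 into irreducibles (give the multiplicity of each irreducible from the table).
chi_3 tensor chi_3 = chi_1 + chi_2 + chi_4 (all other irreducibles have multiplicity 0).

Justification: The character of a tensor product is the pointwise product (chi_3 * chi_3)(C) = chi_3(C) * chi_3(C):
  {e}: (2)*(2), {r^1, r^4}: (-1/2 + sqrt(5)/2)*(-1/2 + sqrt(5)/2), {r^2, r^3}: (-sqrt(5)/2 - 1/2)*(-sqrt(5)/2 - 1/2), {s, sr, ..., sr^4}: (0)*(0)
so (chi_3 * chi_3) takes values
  {e} -> 4, {r^1, r^4} -> 3/2 - sqrt(5)/2, {r^2, r^3} -> sqrt(5)/2 + 3/2, {s, sr, ..., sr^4} -> 0.
Now take the inner product of this character with each irreducible chi from the table, <chi_3*chi_3, chi> = (1/10) sum_C |C| (chi_3*chi_3)(C) conj(chi(C)):
  <chi_3*chi_3, chi_1> = (1/10)[1*(4)*conj(1) + 2*(3/2 - sqrt(5)/2)*conj(1) + 2*(sqrt(5)/2 + 3/2)*conj(1) + 5*(0)*conj(1)]
      = (1/10)[(4) + (3 - sqrt(5)) + (sqrt(5) + 3) + (0)] = 10/10 = 1
  <chi_3*chi_3, chi_2> = (1/10)[1*(4)*conj(1) + 2*(3/2 - sqrt(5)/2)*conj(1) + 2*(sqrt(5)/2 + 3/2)*conj(1) + 5*(0)*conj(-1)]
      = (1/10)[(4) + (3 - sqrt(5)) + (sqrt(5) + 3) + (0)] = 10/10 = 1
  <chi_3*chi_3, chi_3> = (1/10)[1*(4)*conj(2) + 2*(3/2 - sqrt(5)/2)*conj(-1/2 + sqrt(5)/2) + 2*(sqrt(5)/2 + 3/2)*conj(-sqrt(5)/2 - 1/2) + 5*(0)*conj(0)]
      = (1/10)[(8) + (-4 + 2*sqrt(5)) + (-2*sqrt(5) - 4) + (0)] = 0/10 = 0
  <chi_3*chi_3, chi_4> = (1/10)[1*(4)*conj(2) + 2*(3/2 - sqrt(5)/2)*conj(-sqrt(5)/2 - 1/2) + 2*(sqrt(5)/2 + 3/2)*conj(-1/2 + sqrt(5)/2) + 5*(0)*conj(0)]
      = (1/10)[(8) + (1 - sqrt(5)) + (1 + sqrt(5)) + (0)] = 10/10 = 1
Hence the multiplicities are chi_1: 1, chi_2: 1, chi_4: 1. Dimension check: dim(chi_3)*dim(chi_3) = 2*2 = 4 and sum (mult * dim) = 1*1 + 1*1 + 1*2 = 4.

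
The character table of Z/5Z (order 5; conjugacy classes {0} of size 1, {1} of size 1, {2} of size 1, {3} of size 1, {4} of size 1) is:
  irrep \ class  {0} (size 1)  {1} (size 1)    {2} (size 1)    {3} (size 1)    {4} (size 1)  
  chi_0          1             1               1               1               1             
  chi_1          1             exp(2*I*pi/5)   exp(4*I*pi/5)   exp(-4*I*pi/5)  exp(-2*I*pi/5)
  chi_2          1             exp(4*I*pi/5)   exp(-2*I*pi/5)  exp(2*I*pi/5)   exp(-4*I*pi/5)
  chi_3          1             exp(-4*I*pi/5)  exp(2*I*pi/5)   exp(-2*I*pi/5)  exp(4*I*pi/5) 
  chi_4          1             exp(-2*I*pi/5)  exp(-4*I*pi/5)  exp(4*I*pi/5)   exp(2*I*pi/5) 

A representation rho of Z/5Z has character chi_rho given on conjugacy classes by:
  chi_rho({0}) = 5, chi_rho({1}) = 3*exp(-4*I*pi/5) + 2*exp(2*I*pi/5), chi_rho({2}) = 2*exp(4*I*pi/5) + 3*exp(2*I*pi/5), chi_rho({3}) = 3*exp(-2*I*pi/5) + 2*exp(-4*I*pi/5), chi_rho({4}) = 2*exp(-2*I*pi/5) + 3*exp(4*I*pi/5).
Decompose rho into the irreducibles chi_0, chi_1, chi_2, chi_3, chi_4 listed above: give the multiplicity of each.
Multiplicities: chi_0: 0, chi_1: 2, chi_2: 0, chi_3: 3, chi_4: 0.

Explanation: Use <chi_rho, chi> = (1/|G|) sum_C |C| * chi_rho(C) * conj(chi(C)) with |G| = 5 for each irreducible chi in the table:
  <chi_rho, chi_0> = (1/5)[1*(5)*conj(1) + 1*(3*exp(-4*I*pi/5) + 2*exp(2*I*pi/5))*conj(1) + 1*(2*exp(4*I*pi/5) + 3*exp(2*I*pi/5))*conj(1) + 1*(3*exp(-2*I*pi/5) + 2*exp(-4*I*pi/5))*conj(1) + 1*(2*exp(-2*I*pi/5) + 3*exp(4*I*pi/5))*conj(1)]
      = (1/5)[(5) + (3*exp(-4*I*pi/5) + 2*exp(2*I*pi/5)) + (2*exp(4*I*pi/5) + 3*exp(2*I*pi/5)) + (3*exp(-2*I*pi/5) + 2*exp(-4*I*pi/5)) + (2*exp(-2*I*pi/5) + 3*exp(4*I*pi/5))] = 0/5 = 0
  <chi_rho, chi_1> = (1/5)[1*(5)*conj(1) + 1*(3*exp(-4*I*pi/5) + 2*exp(2*I*pi/5))*conj(exp(2*I*pi/5)) + 1*(2*exp(4*I*pi/5) + 3*exp(2*I*pi/5))*conj(exp(4*I*pi/5)) + 1*(3*exp(-2*I*pi/5) + 2*exp(-4*I*pi/5))*conj(exp(-4*I*pi/5)) + 1*(2*exp(-2*I*pi/5) + 3*exp(4*I*pi/5))*conj(exp(-2*I*pi/5))]
      = (1/5)[(5) + (2 + 3*exp(4*I*pi/5)) + (2 + 3*exp(-2*I*pi/5)) + (2 + 3*exp(2*I*pi/5)) + (2 + 3*exp(-4*I*pi/5))] = 10/5 = 2
  <chi_rho, chi_2> = (1/5)[1*(5)*conj(1) + 1*(3*exp(-4*I*pi/5) + 2*exp(2*I*pi/5))*conj(exp(4*I*pi/5)) + 1*(2*exp(4*I*pi/5) + 3*exp(2*I*pi/5))*conj(exp(-2*I*pi/5)) + 1*(3*exp(-2*I*pi/5) + 2*exp(-4*I*pi/5))*conj(exp(2*I*pi/5)) + 1*(2*exp(-2*I*pi/5) + 3*exp(4*I*pi/5))*conj(exp(-4*I*pi/5))]
      = (1/5)[(5) + (2*exp(-2*I*pi/5) + 3*exp(2*I*pi/5)) + (2*exp(-4*I*pi/5) + 3*exp(4*I*pi/5)) + (3*exp(-4*I*pi/5) + 2*exp(4*I*pi/5)) + (3*exp(-2*I*pi/5) + 2*exp(2*I*pi/5))] = 0/5 = 0
  <chi_rho, chi_3> = (1/5)[1*(5)*conj(1) + 1*(3*exp(-4*I*pi/5) + 2*exp(2*I*pi/5))*conj(exp(-4*I*pi/5)) + 1*(2*exp(4*I*pi/5) + 3*exp(2*I*pi/5))*conj(exp(2*I*pi/5)) + 1*(3*exp(-2*I*pi/5) + 2*exp(-4*I*pi/5))*conj(exp(-2*I*pi/5)) + 1*(2*exp(-2*I*pi/5) + 3*exp(4*I*pi/5))*conj(exp(4*I*pi/5))]
      = (1/5)[(5) + (3 + 2*exp(-4*I*pi/5)) + (3 + 2*exp(2*I*pi/5)) + (3 + 2*exp(-2*I*pi/5)) + (3 + 2*exp(4*I*pi/5))] = 15/5 = 3
  <chi_rho, chi_4> = (1/5)[1*(5)*conj(1) + 1*(3*exp(-4*I*pi/5) + 2*exp(2*I*pi/5))*conj(exp(-2*I*pi/5)) + 1*(2*exp(4*I*pi/5) + 3*exp(2*I*pi/5))*conj(exp(-4*I*pi/5)) + 1*(3*exp(-2*I*pi/5) + 2*exp(-4*I*pi/5))*conj(exp(4*I*pi/5)) + 1*(2*exp(-2*I*pi/5) + 3*exp(4*I*pi/5))*conj(exp(2*I*pi/5))]
      = (1/5)[(5) + (3*exp(-2*I*pi/5) + 2*exp(4*I*pi/5)) + (2*exp(-2*I*pi/5) + 3*exp(-4*I*pi/5)) + (3*exp(4*I*pi/5) + 2*exp(2*I*pi/5)) + (2*exp(-4*I*pi/5) + 3*exp(2*I*pi/5))] = 0/5 = 0
(Exp terms are combined using exp(i*s)*conj(exp(i*t)) = exp(i*(s-t)), and sums of them are collapsed using the identity that for every m > 1 the m distinct m-th roots of unity sum to 0, e.g. 1 + exp(2*I*pi/3) + exp(-2*I*pi/3) = 0.)
Dimension check: dim(rho) = sum (mult * dim) = 0*1 + 2*1 + 0*1 + 3*1 + 0*1 = 5 = chi_rho(e) = 5.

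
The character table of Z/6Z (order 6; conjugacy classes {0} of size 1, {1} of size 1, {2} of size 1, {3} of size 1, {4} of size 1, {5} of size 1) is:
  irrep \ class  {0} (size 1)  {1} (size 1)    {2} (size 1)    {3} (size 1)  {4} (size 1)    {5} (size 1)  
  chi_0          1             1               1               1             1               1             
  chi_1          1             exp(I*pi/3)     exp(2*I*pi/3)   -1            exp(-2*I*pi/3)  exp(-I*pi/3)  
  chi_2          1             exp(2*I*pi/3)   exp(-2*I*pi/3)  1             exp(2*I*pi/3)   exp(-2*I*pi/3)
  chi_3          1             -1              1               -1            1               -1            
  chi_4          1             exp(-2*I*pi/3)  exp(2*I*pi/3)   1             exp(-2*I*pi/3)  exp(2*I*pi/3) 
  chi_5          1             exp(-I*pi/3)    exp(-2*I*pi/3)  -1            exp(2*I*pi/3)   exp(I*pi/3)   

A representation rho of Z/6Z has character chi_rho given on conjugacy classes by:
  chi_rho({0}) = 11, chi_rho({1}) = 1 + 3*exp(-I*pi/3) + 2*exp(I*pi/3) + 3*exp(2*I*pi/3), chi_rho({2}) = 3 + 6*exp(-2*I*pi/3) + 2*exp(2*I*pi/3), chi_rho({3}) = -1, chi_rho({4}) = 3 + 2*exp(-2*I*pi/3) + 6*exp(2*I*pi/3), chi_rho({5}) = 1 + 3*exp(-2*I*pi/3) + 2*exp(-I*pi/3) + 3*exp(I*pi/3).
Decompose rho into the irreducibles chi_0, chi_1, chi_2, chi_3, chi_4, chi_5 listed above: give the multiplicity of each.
Multiplicities: chi_0: 2, chi_1: 2, chi_2: 3, chi_3: 1, chi_4: 0, chi_5: 3.

Working: Use <chi_rho, chi> = (1/|G|) sum_C |C| * chi_rho(C) * conj(chi(C)) with |G| = 6 for each irreducible chi in the table:
  <chi_rho, chi_0> = (1/6)[1*(11)*conj(1) + 1*(1 + 3*exp(-I*pi/3) + 2*exp(I*pi/3) + 3*exp(2*I*pi/3))*conj(1) + 1*(3 + 6*exp(-2*I*pi/3) + 2*exp(2*I*pi/3))*conj(1) + 1*(-1)*conj(1) + 1*(3 + 2*exp(-2*I*pi/3) + 6*exp(2*I*pi/3))*conj(1) + 1*(1 + 3*exp(-2*I*pi/3) + 2*exp(-I*pi/3) + 3*exp(I*pi/3))*conj(1)]
      = (1/6)[(11) + (1 + 3*exp(-I*pi/3) + 2*exp(I*pi/3) + 3*exp(2*I*pi/3)) + (3 + 6*exp(-2*I*pi/3) + 2*exp(2*I*pi/3)) + (-1) + (3 + 2*exp(-2*I*pi/3) + 6*exp(2*I*pi/3)) + (1 + 3*exp(-2*I*pi/3) + 2*exp(-I*pi/3) + 3*exp(I*pi/3))] = 12/6 = 2
  <chi_rho, chi_1> = (1/6)[1*(11)*conj(1) + 1*(1 + 3*exp(-I*pi/3) + 2*exp(I*pi/3) + 3*exp(2*I*pi/3))*conj(exp(I*pi/3)) + 1*(3 + 6*exp(-2*I*pi/3) + 2*exp(2*I*pi/3))*conj(exp(2*I*pi/3)) + 1*(-1)*conj(-1) + 1*(3 + 2*exp(-2*I*pi/3) + 6*exp(2*I*pi/3))*conj(exp(-2*I*pi/3)) + 1*(1 + 3*exp(-2*I*pi/3) + 2*exp(-I*pi/3) + 3*exp(I*pi/3))*conj(exp(-I*pi/3))]
      = (1/6)[(11) + (2 + 3*exp(-2*I*pi/3) + exp(-I*pi/3) + 3*exp(I*pi/3)) + (2 + 3*exp(-2*I*pi/3) + 6*exp(2*I*pi/3)) + (1) + (2 + 6*exp(-2*I*pi/3) + 3*exp(2*I*pi/3)) + (2 + 3*exp(-I*pi/3) + exp(I*pi/3) + 3*exp(2*I*pi/3))] = 12/6 = 2
  <chi_rho, chi_2> = (1/6)[1*(11)*conj(1) + 1*(1 + 3*exp(-I*pi/3) + 2*exp(I*pi/3) + 3*exp(2*I*pi/3))*conj(exp(2*I*pi/3)) + 1*(3 + 6*exp(-2*I*pi/3) + 2*exp(2*I*pi/3))*conj(exp(-2*I*pi/3)) + 1*(-1)*conj(1) + 1*(3 + 2*exp(-2*I*pi/3) + 6*exp(2*I*pi/3))*conj(exp(2*I*pi/3)) + 1*(1 + 3*exp(-2*I*pi/3) + 2*exp(-I*pi/3) + 3*exp(I*pi/3))*conj(exp(-2*I*pi/3))]
      = (1/6)[(11) + (2*exp(-I*pi/3) + exp(-2*I*pi/3)) + (6 + 2*exp(-2*I*pi/3) + 3*exp(2*I*pi/3)) + (-1) + (6 + 3*exp(-2*I*pi/3) + 2*exp(2*I*pi/3)) + (exp(2*I*pi/3) + 2*exp(I*pi/3))] = 18/6 = 3
  <chi_rho, chi_3> = (1/6)[1*(11)*conj(1) + 1*(1 + 3*exp(-I*pi/3) + 2*exp(I*pi/3) + 3*exp(2*I*pi/3))*conj(-1) + 1*(3 + 6*exp(-2*I*pi/3) + 2*exp(2*I*pi/3))*conj(1) + 1*(-1)*conj(-1) + 1*(3 + 2*exp(-2*I*pi/3) + 6*exp(2*I*pi/3))*conj(1) + 1*(1 + 3*exp(-2*I*pi/3) + 2*exp(-I*pi/3) + 3*exp(I*pi/3))*conj(-1)]
      = (1/6)[(11) + (-1 - 3*exp(2*I*pi/3) - 2*exp(I*pi/3) - 3*exp(-I*pi/3)) + (3 + 6*exp(-2*I*pi/3) + 2*exp(2*I*pi/3)) + (1) + (3 + 2*exp(-2*I*pi/3) + 6*exp(2*I*pi/3)) + (-1 - 3*exp(I*pi/3) - 2*exp(-I*pi/3) - 3*exp(-2*I*pi/3))] = 6/6 = 1
  <chi_rho, chi_4> = (1/6)[1*(11)*conj(1) + 1*(1 + 3*exp(-I*pi/3) + 2*exp(I*pi/3) + 3*exp(2*I*pi/3))*conj(exp(-2*I*pi/3)) + 1*(3 + 6*exp(-2*I*pi/3) + 2*exp(2*I*pi/3))*conj(exp(2*I*pi/3)) + 1*(-1)*conj(1) + 1*(3 + 2*exp(-2*I*pi/3) + 6*exp(2*I*pi/3))*conj(exp(-2*I*pi/3)) + 1*(1 + 3*exp(-2*I*pi/3) + 2*exp(-I*pi/3) + 3*exp(I*pi/3))*conj(exp(2*I*pi/3))]
      = (1/6)[(11) + (-2 + 3*exp(-2*I*pi/3) + exp(2*I*pi/3) + 3*exp(I*pi/3)) + (2 + 3*exp(-2*I*pi/3) + 6*exp(2*I*pi/3)) + (-1) + (2 + 6*exp(-2*I*pi/3) + 3*exp(2*I*pi/3)) + (-2 + 3*exp(-I*pi/3) + exp(-2*I*pi/3) + 3*exp(2*I*pi/3))] = 0/6 = 0
  <chi_rho, chi_5> = (1/6)[1*(11)*conj(1) + 1*(1 + 3*exp(-I*pi/3) + 2*exp(I*pi/3) + 3*exp(2*I*pi/3))*conj(exp(-I*pi/3)) + 1*(3 + 6*exp(-2*I*pi/3) + 2*exp(2*I*pi/3))*conj(exp(-2*I*pi/3)) + 1*(-1)*conj(-1) + 1*(3 + 2*exp(-2*I*pi/3) + 6*exp(2*I*pi/3))*conj(exp(2*I*pi/3)) + 1*(1 + 3*exp(-2*I*pi/3) + 2*exp(-I*pi/3) + 3*exp(I*pi/3))*conj(exp(I*pi/3))]
      = (1/6)[(11) + (exp(I*pi/3) + 2*exp(2*I*pi/3)) + (6 + 2*exp(-2*I*pi/3) + 3*exp(2*I*pi/3)) + (1) + (6 + 3*exp(-2*I*pi/3) + 2*exp(2*I*pi/3)) + (2*exp(-2*I*pi/3) + exp(-I*pi/3))] = 18/6 = 3
(Exp terms are combined using exp(i*s)*conj(exp(i*t)) = exp(i*(s-t)), and sums of them are collapsed using the identity that for every m > 1 the m distinct m-th roots of unity sum to 0, e.g. 1 + exp(2*I*pi/3) + exp(-2*I*pi/3) = 0.)
Dimension check: dim(rho) = sum (mult * dim) = 2*1 + 2*1 + 3*1 + 1*1 + 0*1 + 3*1 = 11 = chi_rho(e) = 11.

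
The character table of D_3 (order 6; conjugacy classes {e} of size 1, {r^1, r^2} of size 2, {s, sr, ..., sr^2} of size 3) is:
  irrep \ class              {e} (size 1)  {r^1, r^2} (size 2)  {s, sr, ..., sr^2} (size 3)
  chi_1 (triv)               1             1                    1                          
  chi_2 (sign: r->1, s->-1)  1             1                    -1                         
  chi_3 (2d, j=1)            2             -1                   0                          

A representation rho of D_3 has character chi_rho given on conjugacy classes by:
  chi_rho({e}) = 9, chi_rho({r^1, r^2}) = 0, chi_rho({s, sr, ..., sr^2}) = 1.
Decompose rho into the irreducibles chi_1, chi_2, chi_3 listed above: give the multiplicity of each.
Multiplicities: chi_1: 2, chi_2: 1, chi_3: 3.

Justification: Use <chi_rho, chi> = (1/|G|) sum_C |C| * chi_rho(C) * conj(chi(C)) with |G| = 6 for each irreducible chi in the table:
  <chi_rho, chi_1> = (1/6)[1*(9)*conj(1) + 2*(0)*conj(1) + 3*(1)*conj(1)]
      = (1/6)[(9) + (0) + (3)] = 12/6 = 2
  <chi_rho, chi_2> = (1/6)[1*(9)*conj(1) + 2*(0)*conj(1) + 3*(1)*conj(-1)]
      = (1/6)[(9) + (0) + (-3)] = 6/6 = 1
  <chi_rho, chi_3> = (1/6)[1*(9)*conj(2) + 2*(0)*conj(-1) + 3*(1)*conj(0)]
      = (1/6)[(18) + (0) + (0)] = 18/6 = 3
Dimension check: dim(rho) = sum (mult * dim) = 2*1 + 1*1 + 3*2 = 9 = chi_rho(e) = 9.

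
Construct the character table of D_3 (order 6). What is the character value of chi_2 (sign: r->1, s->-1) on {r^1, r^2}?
Conjugacy classes: {e} of size 1, {r^1, r^2} of size 2, {s, sr, ..., sr^2} of size 3.
Character table:
  irrep \ class              {e} (size 1)  {r^1, r^2} (size 2)  {s, sr, ..., sr^2} (size 3)
  chi_1 (triv)               1             1                    1                          
  chi_2 (sign: r->1, s->-1)  1             1                    -1                         
  chi_3 (2d, j=1)            2             -1                   0                          

Spot check: chi_2 (sign: r->1, s->-1) on {r^1, r^2} = 1.

Argument: D_3 has order 2*3 = 6 with 3 conjugacy classes, hence 3 irreducibles. Sum of squared dims 1 + 1 + 4 = 6 = |G|. Linear characters come from the abelianisation; the 2-dimensional irreps have character r^k -> 2*cos(2*pi*j*k/3), reflections -> 0.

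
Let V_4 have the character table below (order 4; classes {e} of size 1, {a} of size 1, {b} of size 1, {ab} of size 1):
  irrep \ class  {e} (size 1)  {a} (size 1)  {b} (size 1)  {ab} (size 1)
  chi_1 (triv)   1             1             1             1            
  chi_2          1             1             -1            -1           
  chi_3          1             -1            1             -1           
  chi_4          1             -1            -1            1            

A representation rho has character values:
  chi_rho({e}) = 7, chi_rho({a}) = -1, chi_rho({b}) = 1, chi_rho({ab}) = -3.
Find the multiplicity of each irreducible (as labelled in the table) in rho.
Multiplicities: chi_1: 1, chi_2: 2, chi_3: 3, chi_4: 1.

Explanation: Use <chi_rho, chi> = (1/|G|) sum_C |C| * chi_rho(C) * conj(chi(C)) with |G| = 4 for each irreducible chi in the table:
  <chi_rho, chi_1> = (1/4)[1*(7)*conj(1) + 1*(-1)*conj(1) + 1*(1)*conj(1) + 1*(-3)*conj(1)]
      = (1/4)[(7) + (-1) + (1) + (-3)] = 4/4 = 1
  <chi_rho, chi_2> = (1/4)[1*(7)*conj(1) + 1*(-1)*conj(1) + 1*(1)*conj(-1) + 1*(-3)*conj(-1)]
      = (1/4)[(7) + (-1) + (-1) + (3)] = 8/4 = 2
  <chi_rho, chi_3> = (1/4)[1*(7)*conj(1) + 1*(-1)*conj(-1) + 1*(1)*conj(1) + 1*(-3)*conj(-1)]
      = (1/4)[(7) + (1) + (1) + (3)] = 12/4 = 3
  <chi_rho, chi_4> = (1/4)[1*(7)*conj(1) + 1*(-1)*conj(-1) + 1*(1)*conj(-1) + 1*(-3)*conj(1)]
      = (1/4)[(7) + (1) + (-1) + (-3)] = 4/4 = 1
Dimension check: dim(rho) = sum (mult * dim) = 1*1 + 2*1 + 3*1 + 1*1 = 7 = chi_rho(e) = 7.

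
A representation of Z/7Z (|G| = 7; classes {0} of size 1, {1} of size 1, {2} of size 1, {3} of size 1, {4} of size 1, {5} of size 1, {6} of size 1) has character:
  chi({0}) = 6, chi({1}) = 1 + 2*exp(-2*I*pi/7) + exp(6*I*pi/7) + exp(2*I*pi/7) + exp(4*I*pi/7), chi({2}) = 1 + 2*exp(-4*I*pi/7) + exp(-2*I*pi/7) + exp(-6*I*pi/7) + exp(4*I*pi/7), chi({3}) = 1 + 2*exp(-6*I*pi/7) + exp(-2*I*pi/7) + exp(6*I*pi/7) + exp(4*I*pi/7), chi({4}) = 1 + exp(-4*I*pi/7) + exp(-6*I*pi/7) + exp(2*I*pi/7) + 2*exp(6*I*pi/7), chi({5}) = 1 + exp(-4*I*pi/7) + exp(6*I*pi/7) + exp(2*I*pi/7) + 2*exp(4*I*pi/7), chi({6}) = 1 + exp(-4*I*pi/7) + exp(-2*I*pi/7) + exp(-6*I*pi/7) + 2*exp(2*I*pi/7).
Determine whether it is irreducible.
Not irreducible (reducible): <chi, chi> = 8 > 1.

<chi, chi> = (1/|G|) sum_C |C| * |chi(C)|^2 = (1/7)[1*|6|^2 + 1*|1 + 2*exp(-2*I*pi/7) + exp(6*I*pi/7) + exp(2*I*pi/7) + exp(4*I*pi/7)|^2 + 1*|1 + 2*exp(-4*I*pi/7) + exp(-2*I*pi/7) + exp(-6*I*pi/7) + exp(4*I*pi/7)|^2 + 1*|1 + 2*exp(-6*I*pi/7) + exp(-2*I*pi/7) + exp(6*I*pi/7) + exp(4*I*pi/7)|^2 + 1*|1 + exp(-4*I*pi/7) + exp(-6*I*pi/7) + exp(2*I*pi/7) + 2*exp(6*I*pi/7)|^2 + 1*|1 + exp(-4*I*pi/7) + exp(6*I*pi/7) + exp(2*I*pi/7) + 2*exp(4*I*pi/7)|^2 + 1*|1 + exp(-4*I*pi/7) + exp(-2*I*pi/7) + exp(-6*I*pi/7) + 2*exp(2*I*pi/7)|^2]
  = (1/7)[(36) + (8 + 5*exp(-2*I*pi/7) + 4*exp(-4*I*pi/7) + 5*exp(-6*I*pi/7) + 5*exp(6*I*pi/7) + 4*exp(4*I*pi/7) + 5*exp(2*I*pi/7)) + (8 + 5*exp(-4*I*pi/7) + 5*exp(-2*I*pi/7) + 4*exp(-6*I*pi/7) + 4*exp(6*I*pi/7) + 5*exp(2*I*pi/7) + 5*exp(4*I*pi/7)) + (8 + 5*exp(-4*I*pi/7) + 4*exp(-2*I*pi/7) + 5*exp(-6*I*pi/7) + 5*exp(6*I*pi/7) + 4*exp(2*I*pi/7) + 5*exp(4*I*pi/7)) + (8 + 5*exp(-4*I*pi/7) + 4*exp(-2*I*pi/7) + 5*exp(-6*I*pi/7) + 5*exp(6*I*pi/7) + 4*exp(2*I*pi/7) + 5*exp(4*I*pi/7)) + (8 + 5*exp(-4*I*pi/7) + 5*exp(-2*I*pi/7) + 4*exp(-6*I*pi/7) + 4*exp(6*I*pi/7) + 5*exp(2*I*pi/7) + 5*exp(4*I*pi/7)) + (8 + 5*exp(-2*I*pi/7) + 4*exp(-4*I*pi/7) + 5*exp(-6*I*pi/7) + 5*exp(6*I*pi/7) + 4*exp(4*I*pi/7) + 5*exp(2*I*pi/7))] = 56/7 = 8.
(Exp terms are combined using exp(i*s)*conj(exp(i*t)) = exp(i*(s-t)), and sums of them are collapsed using the identity that for every m > 1 the m distinct m-th roots of unity sum to 0, e.g. 1 + exp(2*I*pi/3) + exp(-2*I*pi/3) = 0.)
A character is irreducible iff <chi, chi> = 1, so this representation is reducible.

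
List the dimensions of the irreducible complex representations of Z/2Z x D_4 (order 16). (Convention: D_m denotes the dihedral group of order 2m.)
Dimensions: 1, 1, 1, 1, 1, 1, 1, 1, 2, 2

Working: There are 10 irreducibles (= number of conjugacy classes). Their dimensions d_i satisfy sum d_i^2 = |G| = 16: 1 + 1 + 1 + 1 + 1 + 1 + 1 + 1 + 4 + 4 = 16. (For the product with Z/2Z: each of the 2 1-dim characters of Z/2Z tensors with each irrep of D_4, giving 2 copies of each D_4-dimension.)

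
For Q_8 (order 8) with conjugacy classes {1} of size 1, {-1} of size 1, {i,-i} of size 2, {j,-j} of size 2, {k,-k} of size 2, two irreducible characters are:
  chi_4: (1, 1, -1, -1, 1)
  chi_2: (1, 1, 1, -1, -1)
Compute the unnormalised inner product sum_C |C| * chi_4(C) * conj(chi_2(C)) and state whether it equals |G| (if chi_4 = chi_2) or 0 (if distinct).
Sum = 0; so <chi_4, chi_2> = 0 (distinct irreducibles are orthogonal).

Argument: Compute term by term over conjugacy classes (|C| * chi_4(C) * conj(chi_2(C))):
  1*(1)*conj(1) + 1*(1)*conj(1) + 2*(-1)*conj(1) + 2*(-1)*conj(-1) + 2*(1)*conj(-1)
  = (1) + (1) + (-2) + (2) + (-2)
  = 0.
Dividing by |G| = 8 gives 0/8 = 0, matching the row-orthogonality relation <chi_4, chi_2> = [chi_4 = chi_2].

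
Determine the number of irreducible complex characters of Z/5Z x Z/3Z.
15

Why: The number of irreducible complex representations of a finite group equals its number of conjugacy classes. Z/5Z x Z/3Z is abelian of order 15, so every element is its own conjugacy class: 15 classes, so Z/5Z x Z/3Z (order 15) has exactly 15 irreducible complex representations.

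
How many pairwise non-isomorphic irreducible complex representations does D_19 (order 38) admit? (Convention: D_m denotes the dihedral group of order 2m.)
11

Argument: The number of irreducible complex representations of a finite group equals its number of conjugacy classes. D_19 has 11 conjugacy classes ((n+3)/2 for n odd), so D_19 (order 38) has exactly 11 irreducible complex representations.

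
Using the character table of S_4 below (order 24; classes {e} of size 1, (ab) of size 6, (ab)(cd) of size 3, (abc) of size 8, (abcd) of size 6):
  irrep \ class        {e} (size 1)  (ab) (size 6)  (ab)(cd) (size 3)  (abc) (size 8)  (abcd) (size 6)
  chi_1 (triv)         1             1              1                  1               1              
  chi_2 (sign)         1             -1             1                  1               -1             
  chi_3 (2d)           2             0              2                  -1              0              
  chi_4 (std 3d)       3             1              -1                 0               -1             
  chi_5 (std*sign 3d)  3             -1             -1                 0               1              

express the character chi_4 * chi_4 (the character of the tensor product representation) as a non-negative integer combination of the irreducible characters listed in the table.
chi_4 tensor chi_4 = chi_1 + chi_3 + chi_4 + chi_5 (all other irreducibles have multiplicity 0).

Working: The character of a tensor product is the pointwise product (chi_4 * chi_4)(C) = chi_4(C) * chi_4(C):
  {e}: (3)*(3), (ab): (1)*(1), (ab)(cd): (-1)*(-1), (abc): (0)*(0), (abcd): (-1)*(-1)
so (chi_4 * chi_4) takes values
  {e} -> 9, (ab) -> 1, (ab)(cd) -> 1, (abc) -> 0, (abcd) -> 1.
Now take the inner product of this character with each irreducible chi from the table, <chi_4*chi_4, chi> = (1/24) sum_C |C| (chi_4*chi_4)(C) conj(chi(C)):
  <chi_4*chi_4, chi_1> = (1/24)[1*(9)*conj(1) + 6*(1)*conj(1) + 3*(1)*conj(1) + 8*(0)*conj(1) + 6*(1)*conj(1)]
      = (1/24)[(9) + (6) + (3) + (0) + (6)] = 24/24 = 1
  <chi_4*chi_4, chi_2> = (1/24)[1*(9)*conj(1) + 6*(1)*conj(-1) + 3*(1)*conj(1) + 8*(0)*conj(1) + 6*(1)*conj(-1)]
      = (1/24)[(9) + (-6) + (3) + (0) + (-6)] = 0/24 = 0
  <chi_4*chi_4, chi_3> = (1/24)[1*(9)*conj(2) + 6*(1)*conj(0) + 3*(1)*conj(2) + 8*(0)*conj(-1) + 6*(1)*conj(0)]
      = (1/24)[(18) + (0) + (6) + (0) + (0)] = 24/24 = 1
  <chi_4*chi_4, chi_4> = (1/24)[1*(9)*conj(3) + 6*(1)*conj(1) + 3*(1)*conj(-1) + 8*(0)*conj(0) + 6*(1)*conj(-1)]
      = (1/24)[(27) + (6) + (-3) + (0) + (-6)] = 24/24 = 1
  <chi_4*chi_4, chi_5> = (1/24)[1*(9)*conj(3) + 6*(1)*conj(-1) + 3*(1)*conj(-1) + 8*(0)*conj(0) + 6*(1)*conj(1)]
      = (1/24)[(27) + (-6) + (-3) + (0) + (6)] = 24/24 = 1
Hence the multiplicities are chi_1: 1, chi_3: 1, chi_4: 1, chi_5: 1. Dimension check: dim(chi_4)*dim(chi_4) = 3*3 = 9 and sum (mult * dim) = 1*1 + 1*2 + 1*3 + 1*3 = 9.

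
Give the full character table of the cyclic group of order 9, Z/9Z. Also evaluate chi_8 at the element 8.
Character table of Z/9Z (irreps indexed chi_0,...,chi_8 with chi_k(m) = zeta_9^(k*m), zeta_9 = exp(2*pi*i/9)):
  irrep \ class  {0} (size 1)  {1} (size 1)    {2} (size 1)    {3} (size 1)    {4} (size 1)    {5} (size 1)    {6} (size 1)    {7} (size 1)    {8} (size 1)  
  chi_0          1             1               1               1               1               1               1               1               1             
  chi_1          1             exp(2*I*pi/9)   exp(4*I*pi/9)   exp(2*I*pi/3)   exp(8*I*pi/9)   exp(-8*I*pi/9)  exp(-2*I*pi/3)  exp(-4*I*pi/9)  exp(-2*I*pi/9)
  chi_2          1             exp(4*I*pi/9)   exp(8*I*pi/9)   exp(-2*I*pi/3)  exp(-2*I*pi/9)  exp(2*I*pi/9)   exp(2*I*pi/3)   exp(-8*I*pi/9)  exp(-4*I*pi/9)
  chi_3          1             exp(2*I*pi/3)   exp(-2*I*pi/3)  1               exp(2*I*pi/3)   exp(-2*I*pi/3)  1               exp(2*I*pi/3)   exp(-2*I*pi/3)
  chi_4          1             exp(8*I*pi/9)   exp(-2*I*pi/9)  exp(2*I*pi/3)   exp(-4*I*pi/9)  exp(4*I*pi/9)   exp(-2*I*pi/3)  exp(2*I*pi/9)   exp(-8*I*pi/9)
  chi_5          1             exp(-8*I*pi/9)  exp(2*I*pi/9)   exp(-2*I*pi/3)  exp(4*I*pi/9)   exp(-4*I*pi/9)  exp(2*I*pi/3)   exp(-2*I*pi/9)  exp(8*I*pi/9) 
  chi_6          1             exp(-2*I*pi/3)  exp(2*I*pi/3)   1               exp(-2*I*pi/3)  exp(2*I*pi/3)   1               exp(-2*I*pi/3)  exp(2*I*pi/3) 
  chi_7          1             exp(-4*I*pi/9)  exp(-8*I*pi/9)  exp(2*I*pi/3)   exp(2*I*pi/9)   exp(-2*I*pi/9)  exp(-2*I*pi/3)  exp(8*I*pi/9)   exp(4*I*pi/9) 
  chi_8          1             exp(-2*I*pi/9)  exp(-4*I*pi/9)  exp(-2*I*pi/3)  exp(-8*I*pi/9)  exp(8*I*pi/9)   exp(2*I*pi/3)   exp(4*I*pi/9)   exp(2*I*pi/9) 

Spot check: chi_8(8) = zeta_9^(8*8) = zeta_9^64 = exp(2*I*pi/9).

Explanation: Z/9Z is abelian, so all 9 irreducible complex representations are 1-dimensional. They are given by chi_k(m) = zeta_9^(k*m) for k = 0,...,8. Row orthogonality: sum_m chi_k(m) conj(chi_l(m)) = 9 * [k = l].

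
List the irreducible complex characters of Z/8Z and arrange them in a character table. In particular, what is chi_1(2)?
Character table of Z/8Z (irreps indexed chi_0,...,chi_7 with chi_k(m) = zeta_8^(k*m), zeta_8 = exp(2*pi*i/8)):
  irrep \ class  {0} (size 1)  {1} (size 1)    {2} (size 1)  {3} (size 1)    {4} (size 1)  {5} (size 1)    {6} (size 1)  {7} (size 1)  
  chi_0          1             1               1             1               1             1               1             1             
  chi_1          1             exp(I*pi/4)     I             exp(3*I*pi/4)   -1            exp(-3*I*pi/4)  -I            exp(-I*pi/4)  
  chi_2          1             I               -1            -I              1             I               -1            -I            
  chi_3          1             exp(3*I*pi/4)   -I            exp(I*pi/4)     -1            exp(-I*pi/4)    I             exp(-3*I*pi/4)
  chi_4          1             -1              1             -1              1             -1              1             -1            
  chi_5          1             exp(-3*I*pi/4)  I             exp(-I*pi/4)    -1            exp(I*pi/4)     -I            exp(3*I*pi/4) 
  chi_6          1             -I              -1            I               1             -I              -1            I             
  chi_7          1             exp(-I*pi/4)    -I            exp(-3*I*pi/4)  -1            exp(3*I*pi/4)   I             exp(I*pi/4)   

Spot check: chi_1(2) = zeta_8^(1*2) = zeta_8^2 = I.

Derivation: Z/8Z is abelian, so all 8 irreducible complex representations are 1-dimensional. They are given by chi_k(m) = zeta_8^(k*m) for k = 0,...,7. Row orthogonality: sum_m chi_k(m) conj(chi_l(m)) = 8 * [k = l].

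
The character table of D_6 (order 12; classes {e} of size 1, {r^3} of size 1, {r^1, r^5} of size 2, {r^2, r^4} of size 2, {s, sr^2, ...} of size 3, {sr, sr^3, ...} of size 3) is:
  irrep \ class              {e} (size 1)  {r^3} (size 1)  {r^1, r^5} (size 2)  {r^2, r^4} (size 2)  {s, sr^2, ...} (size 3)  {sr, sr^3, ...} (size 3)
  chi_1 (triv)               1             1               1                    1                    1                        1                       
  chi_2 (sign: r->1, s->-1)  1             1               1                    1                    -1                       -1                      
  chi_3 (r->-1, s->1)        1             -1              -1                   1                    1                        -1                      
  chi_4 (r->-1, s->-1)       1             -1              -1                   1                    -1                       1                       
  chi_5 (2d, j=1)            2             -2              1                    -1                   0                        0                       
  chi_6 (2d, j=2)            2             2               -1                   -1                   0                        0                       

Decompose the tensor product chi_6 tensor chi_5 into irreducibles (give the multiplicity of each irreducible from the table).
chi_6 tensor chi_5 = chi_3 + chi_4 + chi_5 (all other irreducibles have multiplicity 0).

The character of a tensor product is the pointwise product (chi_6 * chi_5)(C) = chi_6(C) * chi_5(C):
  {e}: (2)*(2), {r^3}: (2)*(-2), {r^1, r^5}: (-1)*(1), {r^2, r^4}: (-1)*(-1), {s, sr^2, ...}: (0)*(0), {sr, sr^3, ...}: (0)*(0)
so (chi_6 * chi_5) takes values
  {e} -> 4, {r^3} -> -4, {r^1, r^5} -> -1, {r^2, r^4} -> 1, {s, sr^2, ...} -> 0, {sr, sr^3, ...} -> 0.
Now take the inner product of this character with each irreducible chi from the table, <chi_6*chi_5, chi> = (1/12) sum_C |C| (chi_6*chi_5)(C) conj(chi(C)):
  <chi_6*chi_5, chi_1> = (1/12)[1*(4)*conj(1) + 1*(-4)*conj(1) + 2*(-1)*conj(1) + 2*(1)*conj(1) + 3*(0)*conj(1) + 3*(0)*conj(1)]
      = (1/12)[(4) + (-4) + (-2) + (2) + (0) + (0)] = 0/12 = 0
  <chi_6*chi_5, chi_2> = (1/12)[1*(4)*conj(1) + 1*(-4)*conj(1) + 2*(-1)*conj(1) + 2*(1)*conj(1) + 3*(0)*conj(-1) + 3*(0)*conj(-1)]
      = (1/12)[(4) + (-4) + (-2) + (2) + (0) + (0)] = 0/12 = 0
  <chi_6*chi_5, chi_3> = (1/12)[1*(4)*conj(1) + 1*(-4)*conj(-1) + 2*(-1)*conj(-1) + 2*(1)*conj(1) + 3*(0)*conj(1) + 3*(0)*conj(-1)]
      = (1/12)[(4) + (4) + (2) + (2) + (0) + (0)] = 12/12 = 1
  <chi_6*chi_5, chi_4> = (1/12)[1*(4)*conj(1) + 1*(-4)*conj(-1) + 2*(-1)*conj(-1) + 2*(1)*conj(1) + 3*(0)*conj(-1) + 3*(0)*conj(1)]
      = (1/12)[(4) + (4) + (2) + (2) + (0) + (0)] = 12/12 = 1
  <chi_6*chi_5, chi_5> = (1/12)[1*(4)*conj(2) + 1*(-4)*conj(-2) + 2*(-1)*conj(1) + 2*(1)*conj(-1) + 3*(0)*conj(0) + 3*(0)*conj(0)]
      = (1/12)[(8) + (8) + (-2) + (-2) + (0) + (0)] = 12/12 = 1
  <chi_6*chi_5, chi_6> = (1/12)[1*(4)*conj(2) + 1*(-4)*conj(2) + 2*(-1)*conj(-1) + 2*(1)*conj(-1) + 3*(0)*conj(0) + 3*(0)*conj(0)]
      = (1/12)[(8) + (-8) + (2) + (-2) + (0) + (0)] = 0/12 = 0
Hence the multiplicities are chi_3: 1, chi_4: 1, chi_5: 1. Dimension check: dim(chi_6)*dim(chi_5) = 2*2 = 4 and sum (mult * dim) = 1*1 + 1*1 + 1*2 = 4.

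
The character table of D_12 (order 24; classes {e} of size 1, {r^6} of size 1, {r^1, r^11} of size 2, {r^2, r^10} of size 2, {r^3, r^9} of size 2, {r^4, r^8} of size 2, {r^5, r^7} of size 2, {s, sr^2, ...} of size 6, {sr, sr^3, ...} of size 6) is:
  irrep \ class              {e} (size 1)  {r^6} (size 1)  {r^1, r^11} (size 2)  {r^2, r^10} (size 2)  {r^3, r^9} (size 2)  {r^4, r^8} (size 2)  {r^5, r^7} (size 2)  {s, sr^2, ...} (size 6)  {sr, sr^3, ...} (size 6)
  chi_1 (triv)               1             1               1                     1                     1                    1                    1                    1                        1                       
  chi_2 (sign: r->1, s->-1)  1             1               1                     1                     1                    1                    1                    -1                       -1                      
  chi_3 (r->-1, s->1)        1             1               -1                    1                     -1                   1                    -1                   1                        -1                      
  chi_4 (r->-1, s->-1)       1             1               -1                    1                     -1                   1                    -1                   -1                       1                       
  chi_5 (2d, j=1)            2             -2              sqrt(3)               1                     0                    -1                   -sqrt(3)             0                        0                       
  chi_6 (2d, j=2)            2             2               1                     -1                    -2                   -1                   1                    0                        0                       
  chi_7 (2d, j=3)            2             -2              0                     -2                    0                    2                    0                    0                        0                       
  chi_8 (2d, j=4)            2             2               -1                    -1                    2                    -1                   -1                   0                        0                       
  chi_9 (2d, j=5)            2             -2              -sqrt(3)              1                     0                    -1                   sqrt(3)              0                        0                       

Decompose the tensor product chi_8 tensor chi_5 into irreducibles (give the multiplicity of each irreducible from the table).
chi_8 tensor chi_5 = chi_7 + chi_9 (all other irreducibles have multiplicity 0).

Working: The character of a tensor product is the pointwise product (chi_8 * chi_5)(C) = chi_8(C) * chi_5(C):
  {e}: (2)*(2), {r^6}: (2)*(-2), {r^1, r^11}: (-1)*(sqrt(3)), {r^2, r^10}: (-1)*(1), {r^3, r^9}: (2)*(0), {r^4, r^8}: (-1)*(-1), {r^5, r^7}: (-1)*(-sqrt(3)), {s, sr^2, ...}: (0)*(0), {sr, sr^3, ...}: (0)*(0)
so (chi_8 * chi_5) takes values
  {e} -> 4, {r^6} -> -4, {r^1, r^11} -> -sqrt(3), {r^2, r^10} -> -1, {r^3, r^9} -> 0, {r^4, r^8} -> 1, {r^5, r^7} -> sqrt(3), {s, sr^2, ...} -> 0, {sr, sr^3, ...} -> 0.
Now take the inner product of this character with each irreducible chi from the table, <chi_8*chi_5, chi> = (1/24) sum_C |C| (chi_8*chi_5)(C) conj(chi(C)):
  <chi_8*chi_5, chi_1> = (1/24)[1*(4)*conj(1) + 1*(-4)*conj(1) + 2*(-sqrt(3))*conj(1) + 2*(-1)*conj(1) + 2*(0)*conj(1) + 2*(1)*conj(1) + 2*(sqrt(3))*conj(1) + 6*(0)*conj(1) + 6*(0)*conj(1)]
      = (1/24)[(4) + (-4) + (-2*sqrt(3)) + (-2) + (0) + (2) + (2*sqrt(3)) + (0) + (0)] = 0/24 = 0
  <chi_8*chi_5, chi_2> = (1/24)[1*(4)*conj(1) + 1*(-4)*conj(1) + 2*(-sqrt(3))*conj(1) + 2*(-1)*conj(1) + 2*(0)*conj(1) + 2*(1)*conj(1) + 2*(sqrt(3))*conj(1) + 6*(0)*conj(-1) + 6*(0)*conj(-1)]
      = (1/24)[(4) + (-4) + (-2*sqrt(3)) + (-2) + (0) + (2) + (2*sqrt(3)) + (0) + (0)] = 0/24 = 0
  <chi_8*chi_5, chi_3> = (1/24)[1*(4)*conj(1) + 1*(-4)*conj(1) + 2*(-sqrt(3))*conj(-1) + 2*(-1)*conj(1) + 2*(0)*conj(-1) + 2*(1)*conj(1) + 2*(sqrt(3))*conj(-1) + 6*(0)*conj(1) + 6*(0)*conj(-1)]
      = (1/24)[(4) + (-4) + (2*sqrt(3)) + (-2) + (0) + (2) + (-2*sqrt(3)) + (0) + (0)] = 0/24 = 0
  <chi_8*chi_5, chi_4> = (1/24)[1*(4)*conj(1) + 1*(-4)*conj(1) + 2*(-sqrt(3))*conj(-1) + 2*(-1)*conj(1) + 2*(0)*conj(-1) + 2*(1)*conj(1) + 2*(sqrt(3))*conj(-1) + 6*(0)*conj(-1) + 6*(0)*conj(1)]
      = (1/24)[(4) + (-4) + (2*sqrt(3)) + (-2) + (0) + (2) + (-2*sqrt(3)) + (0) + (0)] = 0/24 = 0
  <chi_8*chi_5, chi_5> = (1/24)[1*(4)*conj(2) + 1*(-4)*conj(-2) + 2*(-sqrt(3))*conj(sqrt(3)) + 2*(-1)*conj(1) + 2*(0)*conj(0) + 2*(1)*conj(-1) + 2*(sqrt(3))*conj(-sqrt(3)) + 6*(0)*conj(0) + 6*(0)*conj(0)]
      = (1/24)[(8) + (8) + (-6) + (-2) + (0) + (-2) + (-6) + (0) + (0)] = 0/24 = 0
  <chi_8*chi_5, chi_6> = (1/24)[1*(4)*conj(2) + 1*(-4)*conj(2) + 2*(-sqrt(3))*conj(1) + 2*(-1)*conj(-1) + 2*(0)*conj(-2) + 2*(1)*conj(-1) + 2*(sqrt(3))*conj(1) + 6*(0)*conj(0) + 6*(0)*conj(0)]
      = (1/24)[(8) + (-8) + (-2*sqrt(3)) + (2) + (0) + (-2) + (2*sqrt(3)) + (0) + (0)] = 0/24 = 0
  <chi_8*chi_5, chi_7> = (1/24)[1*(4)*conj(2) + 1*(-4)*conj(-2) + 2*(-sqrt(3))*conj(0) + 2*(-1)*conj(-2) + 2*(0)*conj(0) + 2*(1)*conj(2) + 2*(sqrt(3))*conj(0) + 6*(0)*conj(0) + 6*(0)*conj(0)]
      = (1/24)[(8) + (8) + (0) + (4) + (0) + (4) + (0) + (0) + (0)] = 24/24 = 1
  <chi_8*chi_5, chi_8> = (1/24)[1*(4)*conj(2) + 1*(-4)*conj(2) + 2*(-sqrt(3))*conj(-1) + 2*(-1)*conj(-1) + 2*(0)*conj(2) + 2*(1)*conj(-1) + 2*(sqrt(3))*conj(-1) + 6*(0)*conj(0) + 6*(0)*conj(0)]
      = (1/24)[(8) + (-8) + (2*sqrt(3)) + (2) + (0) + (-2) + (-2*sqrt(3)) + (0) + (0)] = 0/24 = 0
  <chi_8*chi_5, chi_9> = (1/24)[1*(4)*conj(2) + 1*(-4)*conj(-2) + 2*(-sqrt(3))*conj(-sqrt(3)) + 2*(-1)*conj(1) + 2*(0)*conj(0) + 2*(1)*conj(-1) + 2*(sqrt(3))*conj(sqrt(3)) + 6*(0)*conj(0) + 6*(0)*conj(0)]
      = (1/24)[(8) + (8) + (6) + (-2) + (0) + (-2) + (6) + (0) + (0)] = 24/24 = 1
Hence the multiplicities are chi_7: 1, chi_9: 1. Dimension check: dim(chi_8)*dim(chi_5) = 2*2 = 4 and sum (mult * dim) = 1*2 + 1*2 = 4.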